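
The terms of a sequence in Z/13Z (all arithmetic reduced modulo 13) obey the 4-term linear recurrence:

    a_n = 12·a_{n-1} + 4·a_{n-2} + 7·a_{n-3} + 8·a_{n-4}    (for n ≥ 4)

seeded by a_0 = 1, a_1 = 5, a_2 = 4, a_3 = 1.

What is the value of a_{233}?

10

a_4 = 12·1 + 4·4 + 7·5 + 8·1 = 6
a_5 = 12·6 + 4·1 + 7·4 + 8·5 = 1
a_6 = 12·1 + 4·6 + 7·1 + 8·4 = 10
a_7 = 12·10 + 4·1 + 7·6 + 8·1 = 5
a_8 = 12·5 + 4·10 + 7·1 + 8·6 = 12
a_9 = 12·12 + 4·5 + 7·10 + 8·1 = 8
Continuing the recurrence:
  a_10 = 12;  a_11 = 1;  a_12 = 4;  a_13 = 5;  a_14 = 10;  a_15 = 7
  a_16 = 9;  a_17 = 12;  a_18 = 10;  a_19 = 1;  a_20 = 0;  a_21 = 1
  a_22 = 8;  a_23 = 4;  a_24 = 9;  a_25 = 6;  a_26 = 5;  a_27 = 10
  a_28 = 7;  a_29 = 12;  a_30 = 9;  a_31 = 12;  a_32 = 8;  a_33 = 4
  a_34 = 2;  a_35 = 10;  a_36 = 12;  a_37 = 9;  a_38 = 8;  a_39 = 10
  a_40 = 12;  a_41 = 0;  a_42 = 0;  a_43 = 8;  a_44 = 10;  a_45 = 9
  a_46 = 9;  a_47 = 5;  a_48 = 5;  a_49 = 7;  a_50 = 3;  a_51 = 9
  a_52 = 1;  a_53 = 8;  a_54 = 5;  a_55 = 2;  a_56 = 4;  a_57 = 12
  a_58 = 6;  a_59 = 8;  a_60 = 2;  a_61 = 12;  a_62 = 9;  a_63 = 0
  a_64 = 6;  a_65 = 10;  a_66 = 8;  a_67 = 9;  a_68 = 11;  a_69 = 5
  a_70 = 10;  a_71 = 3;  a_72 = 4;  a_73 = 1;  a_74 = 12;  a_75 = 5
  a_76 = 4;  a_77 = 4;  a_78 = 0;  a_79 = 6;  a_80 = 2;  a_81 = 2
  a_82 = 9;  a_83 = 9;  a_84 = 5;  a_85 = 6;  a_86 = 6;  a_87 = 8
  a_88 = 7;  a_89 = 11;  a_90 = 4;  a_91 = 10;  a_92 = 9;  a_93 = 4
  a_94 = 4;  a_95 = 12;  a_96 = 0;  a_97 = 4;  a_98 = 8;  a_99 = 0
  a_100 = 8;  a_101 = 2;  a_102 = 3;  a_103 = 9;  a_104 = 3;  a_105 = 5
  a_106 = 3;  a_107 = 6;  a_108 = 0;  a_109 = 7;  a_110 = 7;  a_111 = 4
  a_112 = 8;  a_113 = 9;  a_114 = 3;  a_115 = 4;  a_116 = 5;  a_117 = 0
  a_118 = 7;  a_119 = 8;  a_120 = 8;  a_121 = 8;  a_122 = 6;  a_123 = 3
  a_124 = 11;  a_125 = 3;  a_126 = 6;  a_127 = 3;  a_128 = 0;  a_129 = 0
  a_130 = 4;  a_131 = 7;  a_132 = 9;  a_133 = 8;  a_134 = 5;  a_135 = 3
  a_136 = 2;  a_137 = 5;  a_138 = 12;  a_139 = 7;  a_140 = 1;  a_141 = 8
  a_142 = 11;  a_143 = 6;  a_144 = 11;  a_145 = 11;  a_146 = 7;  a_147 = 6
  a_148 = 5;  a_149 = 0;  a_150 = 1;  a_151 = 4;  a_152 = 1;  a_153 = 9
  a_154 = 5;  a_155 = 5;  a_156 = 8;  a_157 = 2;  a_158 = 1;  a_159 = 12
  a_160 = 5;  a_161 = 1;  a_162 = 7;  a_163 = 11;  a_164 = 12;  a_165 = 11
  a_166 = 1;  a_167 = 7;  a_168 = 1;  a_169 = 5;  a_170 = 4;  a_171 = 1
  a_172 = 6;  a_173 = 1;  a_174 = 10;  a_175 = 5;  a_176 = 12;  a_177 = 8
  a_178 = 12;  a_179 = 1;  a_180 = 4;  a_181 = 5;  a_182 = 10;  a_183 = 7
  a_184 = 9;  a_185 = 12;  a_186 = 10;  a_187 = 1;  a_188 = 0;  a_189 = 1
  a_190 = 8;  a_191 = 4;  a_192 = 9;  a_193 = 6;  a_194 = 5;  a_195 = 10
  a_196 = 7;  a_197 = 12;  a_198 = 9;  a_199 = 12;  a_200 = 8;  a_201 = 4
  a_202 = 2;  a_203 = 10;  a_204 = 12;  a_205 = 9;  a_206 = 8;  a_207 = 10
  a_208 = 12;  a_209 = 0;  a_210 = 0;  a_211 = 8;  a_212 = 10;  a_213 = 9
  a_214 = 9;  a_215 = 5;  a_216 = 5;  a_217 = 7;  a_218 = 3;  a_219 = 9
  a_220 = 1;  a_221 = 8;  a_222 = 5;  a_223 = 2;  a_224 = 4;  a_225 = 12
  a_226 = 6;  a_227 = 8;  a_228 = 2;  a_229 = 12;  a_230 = 9;  a_231 = 0
a_232 = 12·0 + 4·9 + 7·12 + 8·2 = 6
a_233 = 12·6 + 4·0 + 7·9 + 8·12 = 10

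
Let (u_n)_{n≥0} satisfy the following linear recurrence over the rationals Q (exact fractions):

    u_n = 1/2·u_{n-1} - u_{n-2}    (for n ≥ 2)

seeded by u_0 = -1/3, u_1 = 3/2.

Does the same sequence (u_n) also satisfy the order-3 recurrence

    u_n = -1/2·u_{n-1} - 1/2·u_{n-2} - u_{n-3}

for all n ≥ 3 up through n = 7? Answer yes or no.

yes

Terms u_0..u_7: -1/3, 3/2, 13/12, -23/24, -25/16, 17/96, 317/192, 83/128
n=3: candidate gives -23/24, actual u_3 = -23/24 ✓
n=4: candidate gives -25/16, actual u_4 = -25/16 ✓
n=5: candidate gives 17/96, actual u_5 = 17/96 ✓
n=6: candidate gives 317/192, actual u_6 = 317/192 ✓
n=7: candidate gives 83/128, actual u_7 = 83/128 ✓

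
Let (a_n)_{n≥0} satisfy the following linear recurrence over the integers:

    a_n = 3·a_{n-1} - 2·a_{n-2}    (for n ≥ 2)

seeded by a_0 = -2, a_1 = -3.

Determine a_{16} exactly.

-65537

a_2 = 3·-3 + -2·-2 = -5
a_3 = 3·-5 + -2·-3 = -9
a_4 = 3·-9 + -2·-5 = -17
a_5 = 3·-17 + -2·-9 = -33
a_6 = 3·-33 + -2·-17 = -65
a_7 = 3·-65 + -2·-33 = -129
a_8 = 3·-129 + -2·-65 = -257
a_9 = 3·-257 + -2·-129 = -513
a_10 = 3·-513 + -2·-257 = -1025
a_11 = 3·-1025 + -2·-513 = -2049
a_12 = 3·-2049 + -2·-1025 = -4097
a_13 = 3·-4097 + -2·-2049 = -8193
a_14 = 3·-8193 + -2·-4097 = -16385
a_15 = 3·-16385 + -2·-8193 = -32769
a_16 = 3·-32769 + -2·-16385 = -65537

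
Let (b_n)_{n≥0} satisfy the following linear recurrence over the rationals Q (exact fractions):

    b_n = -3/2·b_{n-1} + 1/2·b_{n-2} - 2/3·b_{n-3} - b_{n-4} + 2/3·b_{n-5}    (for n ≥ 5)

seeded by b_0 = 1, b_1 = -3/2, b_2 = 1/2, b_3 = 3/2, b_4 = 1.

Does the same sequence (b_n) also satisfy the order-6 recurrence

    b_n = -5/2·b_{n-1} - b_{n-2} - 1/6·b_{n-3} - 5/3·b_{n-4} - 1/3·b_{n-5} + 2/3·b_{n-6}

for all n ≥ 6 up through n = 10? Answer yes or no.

Terms b_0..b_10: 1, -3/2, 1/2, 3/2, 1, 13/12, -29/8, 199/48, -2521/288, 1101/64, -32945/1152
n=6: candidate gives -29/8, actual b_6 = -29/8 ✓
n=7: candidate gives 199/48, actual b_7 = 199/48 ✓
n=8: candidate gives -2521/288, actual b_8 = -2521/288 ✓
n=9: candidate gives 1101/64, actual b_9 = 1101/64 ✓
n=10: candidate gives -32945/1152, actual b_10 = -32945/1152 ✓

yes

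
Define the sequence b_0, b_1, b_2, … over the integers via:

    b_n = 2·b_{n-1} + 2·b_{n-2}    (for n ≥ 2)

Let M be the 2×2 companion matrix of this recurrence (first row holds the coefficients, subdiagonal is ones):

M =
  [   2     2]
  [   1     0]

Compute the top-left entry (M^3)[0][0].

(M^3)[0][0] is the top entry after applying M 3 times to the unit state (1, 0). Equivalently it is h_{4} for the auxiliary sequence (h_n) obeying the same recurrence with h_1 = 1 and h_i = 0 for 0 ≤ i < 1:
h_2 = 2·1 + 2·0 = 2
h_3 = 2·2 + 2·1 = 6
h_4 = 2·6 + 2·2 = 16

16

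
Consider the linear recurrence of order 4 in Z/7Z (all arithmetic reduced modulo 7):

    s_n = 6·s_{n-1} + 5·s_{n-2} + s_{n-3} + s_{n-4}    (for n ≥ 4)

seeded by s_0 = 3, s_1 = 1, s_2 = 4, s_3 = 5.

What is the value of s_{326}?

s_4 = 6·5 + 5·4 + 1·1 + 1·3 = 5
s_5 = 6·5 + 5·5 + 1·4 + 1·1 = 4
s_6 = 6·4 + 5·5 + 1·5 + 1·4 = 2
s_7 = 6·2 + 5·4 + 1·5 + 1·5 = 0
s_8 = 6·0 + 5·2 + 1·4 + 1·5 = 5
s_9 = 6·5 + 5·0 + 1·2 + 1·4 = 1
Continuing the recurrence:
  s_10 = 5;  s_11 = 5;  s_12 = 5;  s_13 = 5;  s_14 = 2;  s_15 = 5
  s_16 = 1;  s_17 = 3;  s_18 = 2;  s_19 = 5;  s_20 = 2;  s_21 = 0
  s_22 = 3;  s_23 = 4;  s_24 = 6;  s_25 = 3;  s_26 = 6;  s_27 = 5
  s_28 = 6;  s_29 = 0;  s_30 = 6;  s_31 = 5;  s_32 = 3;  s_33 = 0
  s_34 = 5;  s_35 = 3;  s_36 = 4;  s_37 = 2;  s_38 = 5;  s_39 = 5
  s_40 = 5;  s_41 = 6;  s_42 = 1;  s_43 = 4;  s_44 = 5;  s_45 = 1
  s_46 = 1;  s_47 = 6;  s_48 = 5;  s_49 = 6;  s_50 = 5;  s_51 = 1
  s_52 = 0;  s_53 = 2;  s_54 = 4;  s_55 = 0;  s_56 = 1;  s_57 = 5
  s_58 = 4;  s_59 = 1;  s_60 = 4;  s_61 = 3;  s_62 = 1;  s_63 = 5
  s_64 = 0;  s_65 = 1;  s_66 = 5;  s_67 = 5;  s_68 = 0;  s_69 = 3
  s_70 = 0;  s_71 = 6;  s_72 = 4;  s_73 = 1;  s_74 = 4;  s_75 = 4
  s_76 = 0;  s_77 = 4;  s_78 = 4;  s_79 = 6;  s_80 = 4;  s_81 = 6
  s_82 = 3;  s_83 = 2;  s_84 = 2;  s_85 = 3;  s_86 = 5;  s_87 = 0
  s_88 = 2;  s_89 = 6;  s_90 = 2;  s_91 = 2;  s_92 = 2;  s_93 = 2
  s_94 = 5;  s_95 = 2;  s_96 = 6;  s_97 = 4;  s_98 = 5;  s_99 = 2
  s_100 = 5;  s_101 = 0;  s_102 = 4;  s_103 = 3;  s_104 = 1;  s_105 = 4
  s_106 = 1;  s_107 = 2;  s_108 = 1;  s_109 = 0;  s_110 = 1;  s_111 = 2
  s_112 = 4;  s_113 = 0;  s_114 = 2;  s_115 = 4;  s_116 = 3;  s_117 = 5
  s_118 = 2;  s_119 = 2;  s_120 = 2;  s_121 = 1;  s_122 = 6;  s_123 = 3
  s_124 = 2;  s_125 = 6;  s_126 = 6;  s_127 = 1;  s_128 = 2;  s_129 = 1
  s_130 = 2;  s_131 = 6;  s_132 = 0;  s_133 = 5;  s_134 = 3;  s_135 = 0
  s_136 = 6;  s_137 = 2;  s_138 = 3;  s_139 = 6;  s_140 = 3;  s_141 = 4
  s_142 = 6;  s_143 = 2;  s_144 = 0;  s_145 = 6;  s_146 = 2;  s_147 = 2
  s_148 = 0;  s_149 = 4;  s_150 = 0;  s_151 = 1;  s_152 = 3;  s_153 = 6
  s_154 = 3;  s_155 = 3;  s_156 = 0;  s_157 = 3;  s_158 = 3;  s_159 = 1
  s_160 = 3;  s_161 = 1;  s_162 = 4;  s_163 = 5;  s_164 = 5;  s_165 = 4
  s_166 = 2;  s_167 = 0;  s_168 = 5;  s_169 = 1;  s_170 = 5;  s_171 = 5
  s_172 = 5;  s_173 = 5;  s_174 = 2;  s_175 = 5;  s_176 = 1;  s_177 = 3
  s_178 = 2;  s_179 = 5;  s_180 = 2;  s_181 = 0;  s_182 = 3;  s_183 = 4
  s_184 = 6;  s_185 = 3;  s_186 = 6;  s_187 = 5;  s_188 = 6;  s_189 = 0
  s_190 = 6;  s_191 = 5;  s_192 = 3;  s_193 = 0;  s_194 = 5;  s_195 = 3
  s_196 = 4;  s_197 = 2;  s_198 = 5;  s_199 = 5;  s_200 = 5;  s_201 = 6
  s_202 = 1;  s_203 = 4;  s_204 = 5;  s_205 = 1;  s_206 = 1;  s_207 = 6
  s_208 = 5;  s_209 = 6;  s_210 = 5;  s_211 = 1;  s_212 = 0;  s_213 = 2
  s_214 = 4;  s_215 = 0;  s_216 = 1;  s_217 = 5;  s_218 = 4;  s_219 = 1
  s_220 = 4;  s_221 = 3;  s_222 = 1;  s_223 = 5;  s_224 = 0;  s_225 = 1
  s_226 = 5;  s_227 = 5;  s_228 = 0;  s_229 = 3;  s_230 = 0;  s_231 = 6
  s_232 = 4;  s_233 = 1;  s_234 = 4;  s_235 = 4;  s_236 = 0;  s_237 = 4
  s_238 = 4;  s_239 = 6;  s_240 = 4;  s_241 = 6;  s_242 = 3;  s_243 = 2
  s_244 = 2;  s_245 = 3;  s_246 = 5;  s_247 = 0;  s_248 = 2;  s_249 = 6
  s_250 = 2;  s_251 = 2;  s_252 = 2;  s_253 = 2;  s_254 = 5;  s_255 = 2
  s_256 = 6;  s_257 = 4;  s_258 = 5;  s_259 = 2;  s_260 = 5;  s_261 = 0
  s_262 = 4;  s_263 = 3;  s_264 = 1;  s_265 = 4;  s_266 = 1;  s_267 = 2
  s_268 = 1;  s_269 = 0;  s_270 = 1;  s_271 = 2;  s_272 = 4;  s_273 = 0
  s_274 = 2;  s_275 = 4;  s_276 = 3;  s_277 = 5;  s_278 = 2;  s_279 = 2
  s_280 = 2;  s_281 = 1;  s_282 = 6;  s_283 = 3;  s_284 = 2;  s_285 = 6
  s_286 = 6;  s_287 = 1;  s_288 = 2;  s_289 = 1;  s_290 = 2;  s_291 = 6
  s_292 = 0;  s_293 = 5;  s_294 = 3;  s_295 = 0;  s_296 = 6;  s_297 = 2
  s_298 = 3;  s_299 = 6;  s_300 = 3;  s_301 = 4;  s_302 = 6;  s_303 = 2
  s_304 = 0;  s_305 = 6;  s_306 = 2;  s_307 = 2;  s_308 = 0;  s_309 = 4
  s_310 = 0;  s_311 = 1;  s_312 = 3;  s_313 = 6;  s_314 = 3;  s_315 = 3
  s_316 = 0;  s_317 = 3;  s_318 = 3;  s_319 = 1;  s_320 = 3;  s_321 = 1
  s_322 = 4;  s_323 = 5;  s_324 = 5
s_325 = 6·5 + 5·5 + 1·4 + 1·1 = 4
s_326 = 6·4 + 5·5 + 1·5 + 1·4 = 2

2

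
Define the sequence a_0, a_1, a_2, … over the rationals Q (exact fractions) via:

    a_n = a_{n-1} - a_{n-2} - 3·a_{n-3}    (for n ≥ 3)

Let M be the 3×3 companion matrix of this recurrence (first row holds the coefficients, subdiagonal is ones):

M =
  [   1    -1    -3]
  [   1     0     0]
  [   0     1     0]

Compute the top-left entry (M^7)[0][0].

40

(M^7)[0][0] is the top entry after applying M 7 times to the unit state (1, 0, 0). Equivalently it is h_{9} for the auxiliary sequence (h_n) obeying the same recurrence with h_2 = 1 and h_i = 0 for 0 ≤ i < 2:
h_3 = 1·1 + -1·0 + -3·0 = 1
h_4 = 1·1 + -1·1 + -3·0 = 0
h_5 = 1·0 + -1·1 + -3·1 = -4
h_6 = 1·-4 + -1·0 + -3·1 = -7
h_7 = 1·-7 + -1·-4 + -3·0 = -3
h_8 = 1·-3 + -1·-7 + -3·-4 = 16
h_9 = 1·16 + -1·-3 + -3·-7 = 40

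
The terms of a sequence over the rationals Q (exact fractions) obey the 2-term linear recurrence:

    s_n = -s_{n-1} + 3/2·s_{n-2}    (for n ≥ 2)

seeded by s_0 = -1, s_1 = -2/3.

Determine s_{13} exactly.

13901/96

s_2 = -1·-2/3 + 3/2·-1 = -5/6
s_3 = -1·-5/6 + 3/2·-2/3 = -1/6
s_4 = -1·-1/6 + 3/2·-5/6 = -13/12
s_5 = -1·-13/12 + 3/2·-1/6 = 5/6
s_6 = -1·5/6 + 3/2·-13/12 = -59/24
s_7 = -1·-59/24 + 3/2·5/6 = 89/24
s_8 = -1·89/24 + 3/2·-59/24 = -355/48
s_9 = -1·-355/48 + 3/2·89/24 = 311/24
s_10 = -1·311/24 + 3/2·-355/48 = -2309/96
s_11 = -1·-2309/96 + 3/2·311/24 = 4175/96
s_12 = -1·4175/96 + 3/2·-2309/96 = -15277/192
s_13 = -1·-15277/192 + 3/2·4175/96 = 13901/96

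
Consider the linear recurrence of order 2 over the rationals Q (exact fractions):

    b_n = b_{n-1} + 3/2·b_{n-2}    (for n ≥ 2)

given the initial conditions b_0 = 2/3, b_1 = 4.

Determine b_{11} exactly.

b_2 = 1·4 + 3/2·2/3 = 5
b_3 = 1·5 + 3/2·4 = 11
b_4 = 1·11 + 3/2·5 = 37/2
b_5 = 1·37/2 + 3/2·11 = 35
b_6 = 1·35 + 3/2·37/2 = 251/4
b_7 = 1·251/4 + 3/2·35 = 461/4
b_8 = 1·461/4 + 3/2·251/4 = 1675/8
b_9 = 1·1675/8 + 3/2·461/4 = 1529/4
b_10 = 1·1529/4 + 3/2·1675/8 = 11141/16
b_11 = 1·11141/16 + 3/2·1529/4 = 20315/16

20315/16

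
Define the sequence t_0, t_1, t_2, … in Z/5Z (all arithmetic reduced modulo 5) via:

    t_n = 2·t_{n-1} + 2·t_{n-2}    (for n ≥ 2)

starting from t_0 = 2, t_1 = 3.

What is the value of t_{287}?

2

t_2 = 2·3 + 2·2 = 0
t_3 = 2·0 + 2·3 = 1
t_4 = 2·1 + 2·0 = 2
t_5 = 2·2 + 2·1 = 1
t_6 = 2·1 + 2·2 = 1
t_7 = 2·1 + 2·1 = 4
t_8 = 2·4 + 2·1 = 0
t_9 = 2·0 + 2·4 = 3
t_10 = 2·3 + 2·0 = 1
t_11 = 2·1 + 2·3 = 3
t_12 = 2·3 + 2·1 = 3
t_13 = 2·3 + 2·3 = 2
t_14 = 2·2 + 2·3 = 0
t_15 = 2·0 + 2·2 = 4
t_16 = 2·4 + 2·0 = 3
t_17 = 2·3 + 2·4 = 4
t_18 = 2·4 + 2·3 = 4
t_19 = 2·4 + 2·4 = 1
t_20 = 2·1 + 2·4 = 0
t_21 = 2·0 + 2·1 = 2
t_22 = 2·2 + 2·0 = 4
t_23 = 2·4 + 2·2 = 2
t_24 = 2·2 + 2·4 = 2
t_25 = 2·2 + 2·2 = 3
(t_24, t_25) = (2, 3) = (t_0, t_1), so the sequence has period 24.
287 ≡ 23 (mod 24), hence t_287 = t_23 = 2.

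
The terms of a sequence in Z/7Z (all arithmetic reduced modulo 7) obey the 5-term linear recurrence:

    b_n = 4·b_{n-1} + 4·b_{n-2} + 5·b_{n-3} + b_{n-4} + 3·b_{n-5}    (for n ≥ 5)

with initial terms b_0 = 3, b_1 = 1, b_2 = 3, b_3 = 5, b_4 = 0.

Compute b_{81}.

b_5 = 4·0 + 4·5 + 5·3 + 1·1 + 3·3 = 3
b_6 = 4·3 + 4·0 + 5·5 + 1·3 + 3·1 = 1
b_7 = 4·1 + 4·3 + 5·0 + 1·5 + 3·3 = 2
b_8 = 4·2 + 4·1 + 5·3 + 1·0 + 3·5 = 0
b_9 = 4·0 + 4·2 + 5·1 + 1·3 + 3·0 = 2
b_10 = 4·2 + 4·0 + 5·2 + 1·1 + 3·3 = 0
b_11 = 4·0 + 4·2 + 5·0 + 1·2 + 3·1 = 6
b_12 = 4·6 + 4·0 + 5·2 + 1·0 + 3·2 = 5
b_13 = 4·5 + 4·6 + 5·0 + 1·2 + 3·0 = 4
b_14 = 4·4 + 4·5 + 5·6 + 1·0 + 3·2 = 2
b_15 = 4·2 + 4·4 + 5·5 + 1·6 + 3·0 = 6
b_16 = 4·6 + 4·2 + 5·4 + 1·5 + 3·6 = 5
b_17 = 4·5 + 4·6 + 5·2 + 1·4 + 3·5 = 3
b_18 = 4·3 + 4·5 + 5·6 + 1·2 + 3·4 = 6
b_19 = 4·6 + 4·3 + 5·5 + 1·6 + 3·2 = 3
b_20 = 4·3 + 4·6 + 5·3 + 1·5 + 3·6 = 4
b_21 = 4·4 + 4·3 + 5·6 + 1·3 + 3·5 = 6
b_22 = 4·6 + 4·4 + 5·3 + 1·6 + 3·3 = 0
b_23 = 4·0 + 4·6 + 5·4 + 1·3 + 3·6 = 2
b_24 = 4·2 + 4·0 + 5·6 + 1·4 + 3·3 = 2
b_25 = 4·2 + 4·2 + 5·0 + 1·6 + 3·4 = 6
b_26 = 4·6 + 4·2 + 5·2 + 1·0 + 3·6 = 4
b_27 = 4·4 + 4·6 + 5·2 + 1·2 + 3·0 = 3
b_28 = 4·3 + 4·4 + 5·6 + 1·2 + 3·2 = 3
b_29 = 4·3 + 4·3 + 5·4 + 1·6 + 3·2 = 0
b_30 = 4·0 + 4·3 + 5·3 + 1·4 + 3·6 = 0
b_31 = 4·0 + 4·0 + 5·3 + 1·3 + 3·4 = 2
b_32 = 4·2 + 4·0 + 5·0 + 1·3 + 3·3 = 6
b_33 = 4·6 + 4·2 + 5·0 + 1·0 + 3·3 = 6
b_34 = 4·6 + 4·6 + 5·2 + 1·0 + 3·0 = 2
b_35 = 4·2 + 4·6 + 5·6 + 1·2 + 3·0 = 1
b_36 = 4·1 + 4·2 + 5·6 + 1·6 + 3·2 = 5
b_37 = 4·5 + 4·1 + 5·2 + 1·6 + 3·6 = 2
b_38 = 4·2 + 4·5 + 5·1 + 1·2 + 3·6 = 4
b_39 = 4·4 + 4·2 + 5·5 + 1·1 + 3·2 = 0
b_40 = 4·0 + 4·4 + 5·2 + 1·5 + 3·1 = 6
b_41 = 4·6 + 4·0 + 5·4 + 1·2 + 3·5 = 5
b_42 = 4·5 + 4·6 + 5·0 + 1·4 + 3·2 = 5
b_43 = 4·5 + 4·5 + 5·6 + 1·0 + 3·4 = 5
b_44 = 4·5 + 4·5 + 5·5 + 1·6 + 3·0 = 1
b_45 = 4·1 + 4·5 + 5·5 + 1·5 + 3·6 = 2
b_46 = 4·2 + 4·1 + 5·5 + 1·5 + 3·5 = 1
b_47 = 4·1 + 4·2 + 5·1 + 1·5 + 3·5 = 2
b_48 = 4·2 + 4·1 + 5·2 + 1·1 + 3·5 = 3
b_49 = 4·3 + 4·2 + 5·1 + 1·2 + 3·1 = 2
b_50 = 4·2 + 4·3 + 5·2 + 1·1 + 3·2 = 2
b_51 = 4·2 + 4·2 + 5·3 + 1·2 + 3·1 = 1
b_52 = 4·1 + 4·2 + 5·2 + 1·3 + 3·2 = 3
b_53 = 4·3 + 4·1 + 5·2 + 1·2 + 3·3 = 2
b_54 = 4·2 + 4·3 + 5·1 + 1·2 + 3·2 = 5
b_55 = 4·5 + 4·2 + 5·3 + 1·1 + 3·2 = 1
b_56 = 4·1 + 4·5 + 5·2 + 1·3 + 3·1 = 5
b_57 = 4·5 + 4·1 + 5·5 + 1·2 + 3·3 = 4
b_58 = 4·4 + 4·5 + 5·1 + 1·5 + 3·2 = 3
b_59 = 4·3 + 4·4 + 5·5 + 1·1 + 3·5 = 6
b_60 = 4·6 + 4·3 + 5·4 + 1·5 + 3·1 = 1
b_61 = 4·1 + 4·6 + 5·3 + 1·4 + 3·5 = 6
b_62 = 4·6 + 4·1 + 5·6 + 1·3 + 3·4 = 3
b_63 = 4·3 + 4·6 + 5·1 + 1·6 + 3·3 = 0
b_64 = 4·0 + 4·3 + 5·6 + 1·1 + 3·6 = 5
b_65 = 4·5 + 4·0 + 5·3 + 1·6 + 3·1 = 2
b_66 = 4·2 + 4·5 + 5·0 + 1·3 + 3·6 = 0
b_67 = 4·0 + 4·2 + 5·5 + 1·0 + 3·3 = 0
b_68 = 4·0 + 4·0 + 5·2 + 1·5 + 3·0 = 1
b_69 = 4·1 + 4·0 + 5·0 + 1·2 + 3·5 = 0
b_70 = 4·0 + 4·1 + 5·0 + 1·0 + 3·2 = 3
b_71 = 4·3 + 4·0 + 5·1 + 1·0 + 3·0 = 3
b_72 = 4·3 + 4·3 + 5·0 + 1·1 + 3·0 = 4
b_73 = 4·4 + 4·3 + 5·3 + 1·0 + 3·1 = 4
b_74 = 4·4 + 4·4 + 5·3 + 1·3 + 3·0 = 1
b_75 = 4·1 + 4·4 + 5·4 + 1·3 + 3·3 = 3
b_76 = 4·3 + 4·1 + 5·4 + 1·4 + 3·3 = 0
b_77 = 4·0 + 4·3 + 5·1 + 1·4 + 3·4 = 5
b_78 = 4·5 + 4·0 + 5·3 + 1·1 + 3·4 = 6
b_79 = 4·6 + 4·5 + 5·0 + 1·3 + 3·1 = 1
b_80 = 4·1 + 4·6 + 5·5 + 1·0 + 3·3 = 6
b_81 = 4·6 + 4·1 + 5·6 + 1·5 + 3·0 = 0

0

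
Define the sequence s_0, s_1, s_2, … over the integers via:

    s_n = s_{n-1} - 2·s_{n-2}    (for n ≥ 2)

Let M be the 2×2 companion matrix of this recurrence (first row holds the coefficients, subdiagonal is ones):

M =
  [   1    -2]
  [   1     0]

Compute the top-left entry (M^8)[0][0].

-17

(M^8)[0][0] is the top entry after applying M 8 times to the unit state (1, 0). Equivalently it is h_{9} for the auxiliary sequence (h_n) obeying the same recurrence with h_1 = 1 and h_i = 0 for 0 ≤ i < 1:
h_2 = 1·1 + -2·0 = 1
h_3 = 1·1 + -2·1 = -1
h_4 = 1·-1 + -2·1 = -3
h_5 = 1·-3 + -2·-1 = -1
h_6 = 1·-1 + -2·-3 = 5
h_7 = 1·5 + -2·-1 = 7
h_8 = 1·7 + -2·5 = -3
h_9 = 1·-3 + -2·7 = -17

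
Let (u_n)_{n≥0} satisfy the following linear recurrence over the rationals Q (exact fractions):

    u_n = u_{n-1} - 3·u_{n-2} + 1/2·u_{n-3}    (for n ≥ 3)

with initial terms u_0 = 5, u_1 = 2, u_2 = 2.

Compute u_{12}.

1701/16

u_3 = 1·2 + -3·2 + 1/2·5 = -3/2
u_4 = 1·-3/2 + -3·2 + 1/2·2 = -13/2
u_5 = 1·-13/2 + -3·-3/2 + 1/2·2 = -1
u_6 = 1·-1 + -3·-13/2 + 1/2·-3/2 = 71/4
u_7 = 1·71/4 + -3·-1 + 1/2·-13/2 = 35/2
u_8 = 1·35/2 + -3·71/4 + 1/2·-1 = -145/4
u_9 = 1·-145/4 + -3·35/2 + 1/2·71/4 = -639/8
u_10 = 1·-639/8 + -3·-145/4 + 1/2·35/2 = 301/8
u_11 = 1·301/8 + -3·-639/8 + 1/2·-145/4 = 2073/8
u_12 = 1·2073/8 + -3·301/8 + 1/2·-639/8 = 1701/16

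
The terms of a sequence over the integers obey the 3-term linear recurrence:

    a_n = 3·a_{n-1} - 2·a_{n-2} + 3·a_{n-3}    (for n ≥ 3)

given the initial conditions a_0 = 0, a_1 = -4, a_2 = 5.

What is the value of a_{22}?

2095568516

a_3 = 3·5 + -2·-4 + 3·0 = 23
a_4 = 3·23 + -2·5 + 3·-4 = 47
a_5 = 3·47 + -2·23 + 3·5 = 110
a_6 = 3·110 + -2·47 + 3·23 = 305
a_7 = 3·305 + -2·110 + 3·47 = 836
a_8 = 3·836 + -2·305 + 3·110 = 2228
a_9 = 3·2228 + -2·836 + 3·305 = 5927
a_10 = 3·5927 + -2·2228 + 3·836 = 15833
a_11 = 3·15833 + -2·5927 + 3·2228 = 42329
a_12 = 3·42329 + -2·15833 + 3·5927 = 113102
a_13 = 3·113102 + -2·42329 + 3·15833 = 302147
a_14 = 3·302147 + -2·113102 + 3·42329 = 807224
a_15 = 3·807224 + -2·302147 + 3·113102 = 2156684
a_16 = 3·2156684 + -2·807224 + 3·302147 = 5762045
a_17 = 3·5762045 + -2·2156684 + 3·807224 = 15394439
a_18 = 3·15394439 + -2·5762045 + 3·2156684 = 41129279
a_19 = 3·41129279 + -2·15394439 + 3·5762045 = 109885094
a_20 = 3·109885094 + -2·41129279 + 3·15394439 = 293580041
a_21 = 3·293580041 + -2·109885094 + 3·41129279 = 784357772
a_22 = 3·784357772 + -2·293580041 + 3·109885094 = 2095568516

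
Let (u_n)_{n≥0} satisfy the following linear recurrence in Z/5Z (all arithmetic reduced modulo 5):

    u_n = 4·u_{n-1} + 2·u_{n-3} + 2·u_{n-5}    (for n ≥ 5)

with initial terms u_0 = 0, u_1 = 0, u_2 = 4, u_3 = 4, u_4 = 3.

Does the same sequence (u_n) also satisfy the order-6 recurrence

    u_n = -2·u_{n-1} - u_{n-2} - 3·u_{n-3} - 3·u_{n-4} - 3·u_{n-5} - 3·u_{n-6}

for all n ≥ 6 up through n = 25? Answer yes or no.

yes

Terms u_0..u_25: 0, 0, 4, 4, 3, 0, 3, 1, 2, 0, 2, 3, 4, 4, 2, 0, 4, 3, 0, 2, 4, 4, 1, 2, 0, 0
n=6: candidate gives 3, actual u_6 = 3 ✓
n=7: candidate gives 1, actual u_7 = 1 ✓
n=8: candidate gives 2, actual u_8 = 2 ✓
n=9: candidate gives 0, actual u_9 = 0 ✓
n=10: candidate gives 2, actual u_10 = 2 ✓
n=11: candidate gives 3, actual u_11 = 3 ✓
n=12: candidate gives 4, actual u_12 = 4 ✓
n=13: candidate gives 4, actual u_13 = 4 ✓
n=14: candidate gives 2, actual u_14 = 2 ✓
n=15: candidate gives 0, actual u_15 = 0 ✓
n=16: candidate gives 4, actual u_16 = 4 ✓
n=17: candidate gives 3, actual u_17 = 3 ✓
n=18: candidate gives 0, actual u_18 = 0 ✓
n=19: candidate gives 2, actual u_19 = 2 ✓
n=20: candidate gives 4, actual u_20 = 4 ✓
n=21: candidate gives 4, actual u_21 = 4 ✓
n=22: candidate gives 1, actual u_22 = 1 ✓
n=23: candidate gives 2, actual u_23 = 2 ✓
n=24: candidate gives 0, actual u_24 = 0 ✓
n=25: candidate gives 0, actual u_25 = 0 ✓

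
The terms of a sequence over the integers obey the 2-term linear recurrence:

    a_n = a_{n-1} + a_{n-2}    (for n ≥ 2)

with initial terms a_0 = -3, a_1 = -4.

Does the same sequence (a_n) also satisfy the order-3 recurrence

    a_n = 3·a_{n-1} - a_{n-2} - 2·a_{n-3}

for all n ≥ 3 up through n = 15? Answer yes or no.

yes

Terms a_0..a_15: -3, -4, -7, -11, -18, -29, -47, -76, -123, -199, -322, -521, -843, -1364, -2207, -3571
n=3: candidate gives -11, actual a_3 = -11 ✓
n=4: candidate gives -18, actual a_4 = -18 ✓
n=5: candidate gives -29, actual a_5 = -29 ✓
n=6: candidate gives -47, actual a_6 = -47 ✓
n=7: candidate gives -76, actual a_7 = -76 ✓
n=8: candidate gives -123, actual a_8 = -123 ✓
n=9: candidate gives -199, actual a_9 = -199 ✓
n=10: candidate gives -322, actual a_10 = -322 ✓
n=11: candidate gives -521, actual a_11 = -521 ✓
n=12: candidate gives -843, actual a_12 = -843 ✓
n=13: candidate gives -1364, actual a_13 = -1364 ✓
n=14: candidate gives -2207, actual a_14 = -2207 ✓
n=15: candidate gives -3571, actual a_15 = -3571 ✓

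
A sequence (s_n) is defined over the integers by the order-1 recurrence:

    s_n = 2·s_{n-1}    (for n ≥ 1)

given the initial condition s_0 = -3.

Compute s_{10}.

-3072

s_1 = 2·-3 = -6
s_2 = 2·-6 = -12
s_3 = 2·-12 = -24
s_4 = 2·-24 = -48
s_5 = 2·-48 = -96
s_6 = 2·-96 = -192
s_7 = 2·-192 = -384
s_8 = 2·-384 = -768
s_9 = 2·-768 = -1536
s_10 = 2·-1536 = -3072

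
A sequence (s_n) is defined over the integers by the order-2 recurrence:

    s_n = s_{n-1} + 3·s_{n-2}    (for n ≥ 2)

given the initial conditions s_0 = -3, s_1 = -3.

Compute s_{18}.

-6352419

s_2 = 1·-3 + 3·-3 = -12
s_3 = 1·-12 + 3·-3 = -21
s_4 = 1·-21 + 3·-12 = -57
s_5 = 1·-57 + 3·-21 = -120
s_6 = 1·-120 + 3·-57 = -291
s_7 = 1·-291 + 3·-120 = -651
s_8 = 1·-651 + 3·-291 = -1524
s_9 = 1·-1524 + 3·-651 = -3477
s_10 = 1·-3477 + 3·-1524 = -8049
s_11 = 1·-8049 + 3·-3477 = -18480
s_12 = 1·-18480 + 3·-8049 = -42627
s_13 = 1·-42627 + 3·-18480 = -98067
s_14 = 1·-98067 + 3·-42627 = -225948
s_15 = 1·-225948 + 3·-98067 = -520149
s_16 = 1·-520149 + 3·-225948 = -1197993
s_17 = 1·-1197993 + 3·-520149 = -2758440
s_18 = 1·-2758440 + 3·-1197993 = -6352419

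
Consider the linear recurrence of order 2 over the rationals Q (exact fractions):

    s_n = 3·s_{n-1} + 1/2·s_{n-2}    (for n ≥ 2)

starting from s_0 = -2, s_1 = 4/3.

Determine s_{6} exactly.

1217/4

s_2 = 3·4/3 + 1/2·-2 = 3
s_3 = 3·3 + 1/2·4/3 = 29/3
s_4 = 3·29/3 + 1/2·3 = 61/2
s_5 = 3·61/2 + 1/2·29/3 = 289/3
s_6 = 3·289/3 + 1/2·61/2 = 1217/4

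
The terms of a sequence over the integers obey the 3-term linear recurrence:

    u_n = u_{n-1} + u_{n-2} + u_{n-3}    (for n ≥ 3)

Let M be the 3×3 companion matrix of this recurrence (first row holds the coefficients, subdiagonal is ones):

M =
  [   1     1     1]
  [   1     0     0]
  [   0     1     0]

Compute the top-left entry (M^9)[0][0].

(M^9)[0][0] is the top entry after applying M 9 times to the unit state (1, 0, 0). Equivalently it is h_{11} for the auxiliary sequence (h_n) obeying the same recurrence with h_2 = 1 and h_i = 0 for 0 ≤ i < 2:
h_3 = 1·1 + 1·0 + 1·0 = 1
h_4 = 1·1 + 1·1 + 1·0 = 2
h_5 = 1·2 + 1·1 + 1·1 = 4
h_6 = 1·4 + 1·2 + 1·1 = 7
h_7 = 1·7 + 1·4 + 1·2 = 13
h_8 = 1·13 + 1·7 + 1·4 = 24
h_9 = 1·24 + 1·13 + 1·7 = 44
h_10 = 1·44 + 1·24 + 1·13 = 81
h_11 = 1·81 + 1·44 + 1·24 = 149

149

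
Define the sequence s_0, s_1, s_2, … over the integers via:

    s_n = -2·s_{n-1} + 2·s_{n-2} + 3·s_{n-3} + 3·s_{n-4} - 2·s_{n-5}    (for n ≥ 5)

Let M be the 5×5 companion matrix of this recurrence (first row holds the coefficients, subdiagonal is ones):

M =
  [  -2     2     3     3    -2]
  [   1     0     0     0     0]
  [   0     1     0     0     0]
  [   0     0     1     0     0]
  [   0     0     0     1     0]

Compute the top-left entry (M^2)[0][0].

(M^2)[0][0] is the top entry after applying M 2 times to the unit state (1, 0, 0, 0, 0). Equivalently it is h_{6} for the auxiliary sequence (h_n) obeying the same recurrence with h_4 = 1 and h_i = 0 for 0 ≤ i < 4:
h_5 = -2·1 + 2·0 + 3·0 + 3·0 + -2·0 = -2
h_6 = -2·-2 + 2·1 + 3·0 + 3·0 + -2·0 = 6

6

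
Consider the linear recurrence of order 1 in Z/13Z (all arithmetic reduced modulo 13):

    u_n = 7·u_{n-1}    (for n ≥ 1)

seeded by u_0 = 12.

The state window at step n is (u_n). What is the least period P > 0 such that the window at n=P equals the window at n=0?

12

n=0: window = (12)
n=1: window = (6)
n=2: window = (3)
n=3: window = (8)
n=4: window = (4)
n=5: window = (2)
n=6: window = (1)
n=7: window = (7)
n=8: window = (10)
n=9: window = (5)
n=10: window = (9)
n=11: window = (11)
n=12: window = (12)
window at n=12 equals window at n=0 → period = 12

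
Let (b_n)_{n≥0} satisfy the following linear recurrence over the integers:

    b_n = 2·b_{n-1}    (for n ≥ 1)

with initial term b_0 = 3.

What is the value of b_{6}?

b_1 = 2·3 = 6
b_2 = 2·6 = 12
b_3 = 2·12 = 24
b_4 = 2·24 = 48
b_5 = 2·48 = 96
b_6 = 2·96 = 192

192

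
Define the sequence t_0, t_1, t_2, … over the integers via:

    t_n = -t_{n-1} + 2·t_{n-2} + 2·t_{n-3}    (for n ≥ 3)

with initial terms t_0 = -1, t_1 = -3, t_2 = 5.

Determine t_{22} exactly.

t_3 = -1·5 + 2·-3 + 2·-1 = -13
t_4 = -1·-13 + 2·5 + 2·-3 = 17
t_5 = -1·17 + 2·-13 + 2·5 = -33
t_6 = -1·-33 + 2·17 + 2·-13 = 41
t_7 = -1·41 + 2·-33 + 2·17 = -73
t_8 = -1·-73 + 2·41 + 2·-33 = 89
t_9 = -1·89 + 2·-73 + 2·41 = -153
t_10 = -1·-153 + 2·89 + 2·-73 = 185
t_11 = -1·185 + 2·-153 + 2·89 = -313
t_12 = -1·-313 + 2·185 + 2·-153 = 377
t_13 = -1·377 + 2·-313 + 2·185 = -633
t_14 = -1·-633 + 2·377 + 2·-313 = 761
t_15 = -1·761 + 2·-633 + 2·377 = -1273
t_16 = -1·-1273 + 2·761 + 2·-633 = 1529
t_17 = -1·1529 + 2·-1273 + 2·761 = -2553
t_18 = -1·-2553 + 2·1529 + 2·-1273 = 3065
t_19 = -1·3065 + 2·-2553 + 2·1529 = -5113
t_20 = -1·-5113 + 2·3065 + 2·-2553 = 6137
t_21 = -1·6137 + 2·-5113 + 2·3065 = -10233
t_22 = -1·-10233 + 2·6137 + 2·-5113 = 12281

12281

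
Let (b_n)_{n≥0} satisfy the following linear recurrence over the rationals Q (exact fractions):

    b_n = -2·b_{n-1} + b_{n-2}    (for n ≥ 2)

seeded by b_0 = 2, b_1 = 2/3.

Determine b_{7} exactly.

b_2 = -2·2/3 + 1·2 = 2/3
b_3 = -2·2/3 + 1·2/3 = -2/3
b_4 = -2·-2/3 + 1·2/3 = 2
b_5 = -2·2 + 1·-2/3 = -14/3
b_6 = -2·-14/3 + 1·2 = 34/3
b_7 = -2·34/3 + 1·-14/3 = -82/3

-82/3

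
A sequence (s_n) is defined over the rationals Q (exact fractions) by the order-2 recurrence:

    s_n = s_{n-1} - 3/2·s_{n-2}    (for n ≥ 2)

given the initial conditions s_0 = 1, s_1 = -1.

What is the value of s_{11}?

s_2 = 1·-1 + -3/2·1 = -5/2
s_3 = 1·-5/2 + -3/2·-1 = -1
s_4 = 1·-1 + -3/2·-5/2 = 11/4
s_5 = 1·11/4 + -3/2·-1 = 17/4
s_6 = 1·17/4 + -3/2·11/4 = 1/8
s_7 = 1·1/8 + -3/2·17/4 = -25/4
s_8 = 1·-25/4 + -3/2·1/8 = -103/16
s_9 = 1·-103/16 + -3/2·-25/4 = 47/16
s_10 = 1·47/16 + -3/2·-103/16 = 403/32
s_11 = 1·403/32 + -3/2·47/16 = 131/16

131/16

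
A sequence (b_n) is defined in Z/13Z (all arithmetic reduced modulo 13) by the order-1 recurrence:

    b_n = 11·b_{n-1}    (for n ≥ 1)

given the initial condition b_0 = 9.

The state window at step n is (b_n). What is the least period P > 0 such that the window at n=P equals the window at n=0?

12

n=0: window = (9)
n=1: window = (8)
n=2: window = (10)
n=3: window = (6)
n=4: window = (1)
n=5: window = (11)
n=6: window = (4)
n=7: window = (5)
n=8: window = (3)
n=9: window = (7)
n=10: window = (12)
n=11: window = (2)
n=12: window = (9)
window at n=12 equals window at n=0 → period = 12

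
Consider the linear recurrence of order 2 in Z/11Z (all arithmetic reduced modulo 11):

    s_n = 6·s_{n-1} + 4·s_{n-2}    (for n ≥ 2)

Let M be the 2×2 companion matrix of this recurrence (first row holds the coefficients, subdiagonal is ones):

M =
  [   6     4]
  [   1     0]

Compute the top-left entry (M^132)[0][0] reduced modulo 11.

(M^132)[0][0] is the top entry after applying M 132 times to the unit state (1, 0). Equivalently it is h_{133} for the auxiliary sequence (h_n) obeying the same recurrence with h_1 = 1 and h_i = 0 for 0 ≤ i < 1:
h_2 = 6·1 + 4·0 = 6
h_3 = 6·6 + 4·1 = 7
h_4 = 6·7 + 4·6 = 0
h_5 = 6·0 + 4·7 = 6
h_6 = 6·6 + 4·0 = 3
h_7 = 6·3 + 4·6 = 9
h_8 = 6·9 + 4·3 = 0
h_9 = 6·0 + 4·9 = 3
h_10 = 6·3 + 4·0 = 7
h_11 = 6·7 + 4·3 = 10
h_12 = 6·10 + 4·7 = 0
h_13 = 6·0 + 4·10 = 7
h_14 = 6·7 + 4·0 = 9
h_15 = 6·9 + 4·7 = 5
h_16 = 6·5 + 4·9 = 0
h_17 = 6·0 + 4·5 = 9
h_18 = 6·9 + 4·0 = 10
h_19 = 6·10 + 4·9 = 8
h_20 = 6·8 + 4·10 = 0
h_21 = 6·0 + 4·8 = 10
h_22 = 6·10 + 4·0 = 5
h_23 = 6·5 + 4·10 = 4
h_24 = 6·4 + 4·5 = 0
h_25 = 6·0 + 4·4 = 5
h_26 = 6·5 + 4·0 = 8
h_27 = 6·8 + 4·5 = 2
h_28 = 6·2 + 4·8 = 0
h_29 = 6·0 + 4·2 = 8
h_30 = 6·8 + 4·0 = 4
h_31 = 6·4 + 4·8 = 1
h_32 = 6·1 + 4·4 = 0
h_33 = 6·0 + 4·1 = 4
h_34 = 6·4 + 4·0 = 2
h_35 = 6·2 + 4·4 = 6
h_36 = 6·6 + 4·2 = 0
h_37 = 6·0 + 4·6 = 2
h_38 = 6·2 + 4·0 = 1
h_39 = 6·1 + 4·2 = 3
h_40 = 6·3 + 4·1 = 0
h_41 = 6·0 + 4·3 = 1
(h_40, h_41) = (0, 1) = (h_0, h_1), so the sequence has period 40.
133 ≡ 13 (mod 40), hence h_133 = h_13 = 7.

7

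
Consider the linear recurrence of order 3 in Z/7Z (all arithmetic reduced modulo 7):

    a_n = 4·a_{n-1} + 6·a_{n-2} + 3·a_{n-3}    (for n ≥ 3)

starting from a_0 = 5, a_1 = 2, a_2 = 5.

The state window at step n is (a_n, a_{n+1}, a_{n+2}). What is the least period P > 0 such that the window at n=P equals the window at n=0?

n=0: window = (5, 2, 5)
n=1: window = (2, 5, 5)
n=2: window = (5, 5, 0)
n=3: window = (5, 0, 3)
n=4: window = (0, 3, 6)
n=5: window = (3, 6, 0)
n=6: window = (6, 0, 3)
n=7: window = (0, 3, 2)
n=8: window = (3, 2, 5)
n=9: window = (2, 5, 6)
n=10: window = (5, 6, 4)
n=11: window = (6, 4, 4)
n=12: window = (4, 4, 2)
n=13: window = (4, 2, 2)
n=14: window = (2, 2, 4)
n=15: window = (2, 4, 6)
n=16: window = (4, 6, 5)
n=17: window = (6, 5, 5)
n=18: window = (5, 5, 5)
n=19: window = (5, 5, 2)
n=20: window = (5, 2, 4)
n=21: window = (2, 4, 1)
n=22: window = (4, 1, 6)
n=23: window = (1, 6, 0)
n=24: window = (6, 0, 4)
n=25: window = (0, 4, 6)
n=26: window = (4, 6, 6)
n=27: window = (6, 6, 2)
n=28: window = (6, 2, 6)
n=29: window = (2, 6, 5)
n=30: window = (6, 5, 6)
n=31: window = (5, 6, 2)
n=32: window = (6, 2, 3)
n=33: window = (2, 3, 0)
n=34: window = (3, 0, 3)
n=35: window = (0, 3, 0)
n=36: window = (3, 0, 4)
n=37: window = (0, 4, 4)
n=38: window = (4, 4, 5)
n=39: window = (4, 5, 0)
n=40: window = (5, 0, 0)
…
n=340: window = (2, 3, 5)
n=341: window = (3, 5, 2)
n=342: window = (5, 2, 5)
window at n=342 equals window at n=0 → period = 342

342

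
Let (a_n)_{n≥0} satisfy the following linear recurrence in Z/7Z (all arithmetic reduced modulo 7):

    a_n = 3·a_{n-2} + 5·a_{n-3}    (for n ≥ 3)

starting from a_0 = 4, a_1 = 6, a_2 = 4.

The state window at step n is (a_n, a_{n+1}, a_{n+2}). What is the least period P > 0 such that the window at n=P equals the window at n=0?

n=0: window = (4, 6, 4)
n=1: window = (6, 4, 3)
n=2: window = (4, 3, 0)
n=3: window = (3, 0, 1)
n=4: window = (0, 1, 1)
n=5: window = (1, 1, 3)
n=6: window = (1, 3, 1)
n=7: window = (3, 1, 0)
n=8: window = (1, 0, 4)
n=9: window = (0, 4, 5)
n=10: window = (4, 5, 5)
n=11: window = (5, 5, 0)
n=12: window = (5, 0, 5)
n=13: window = (0, 5, 4)
n=14: window = (5, 4, 1)
n=15: window = (4, 1, 2)
n=16: window = (1, 2, 2)
n=17: window = (2, 2, 4)
n=18: window = (2, 4, 2)
n=19: window = (4, 2, 1)
n=20: window = (2, 1, 5)
n=21: window = (1, 5, 6)
n=22: window = (5, 6, 6)
n=23: window = (6, 6, 1)
n=24: window = (6, 1, 6)
n=25: window = (1, 6, 5)
n=26: window = (6, 5, 2)
n=27: window = (5, 2, 3)
n=28: window = (2, 3, 3)
n=29: window = (3, 3, 5)
n=30: window = (3, 5, 3)
n=31: window = (5, 3, 2)
n=32: window = (3, 2, 6)
n=33: window = (2, 6, 0)
n=34: window = (6, 0, 0)
n=35: window = (0, 0, 2)
n=36: window = (0, 2, 0)
n=37: window = (2, 0, 6)
n=38: window = (0, 6, 3)
n=39: window = (6, 3, 4)
n=40: window = (3, 4, 4)
n=41: window = (4, 4, 6)
n=42: window = (4, 6, 4)
window at n=42 equals window at n=0 → period = 42

42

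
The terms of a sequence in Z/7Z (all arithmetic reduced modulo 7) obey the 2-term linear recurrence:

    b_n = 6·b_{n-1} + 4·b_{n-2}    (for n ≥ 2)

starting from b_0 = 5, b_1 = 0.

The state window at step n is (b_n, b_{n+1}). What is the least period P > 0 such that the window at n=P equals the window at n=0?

n=0: window = (5, 0)
n=1: window = (0, 6)
n=2: window = (6, 1)
n=3: window = (1, 2)
n=4: window = (2, 2)
n=5: window = (2, 6)
n=6: window = (6, 2)
n=7: window = (2, 1)
n=8: window = (1, 0)
n=9: window = (0, 4)
n=10: window = (4, 3)
n=11: window = (3, 6)
n=12: window = (6, 6)
n=13: window = (6, 4)
n=14: window = (4, 6)
n=15: window = (6, 3)
n=16: window = (3, 0)
n=17: window = (0, 5)
n=18: window = (5, 2)
n=19: window = (2, 4)
n=20: window = (4, 4)
n=21: window = (4, 5)
n=22: window = (5, 4)
n=23: window = (4, 2)
n=24: window = (2, 0)
n=25: window = (0, 1)
n=26: window = (1, 6)
n=27: window = (6, 5)
n=28: window = (5, 5)
n=29: window = (5, 1)
n=30: window = (1, 5)
n=31: window = (5, 6)
n=32: window = (6, 0)
n=33: window = (0, 3)
n=34: window = (3, 4)
n=35: window = (4, 1)
n=36: window = (1, 1)
n=37: window = (1, 3)
n=38: window = (3, 1)
n=39: window = (1, 4)
n=40: window = (4, 0)
…
n=46: window = (2, 3)
n=47: window = (3, 5)
n=48: window = (5, 0)
window at n=48 equals window at n=0 → period = 48

48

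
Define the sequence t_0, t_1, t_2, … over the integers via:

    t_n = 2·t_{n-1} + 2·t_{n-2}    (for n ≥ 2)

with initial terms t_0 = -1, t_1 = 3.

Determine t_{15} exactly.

t_2 = 2·3 + 2·-1 = 4
t_3 = 2·4 + 2·3 = 14
t_4 = 2·14 + 2·4 = 36
t_5 = 2·36 + 2·14 = 100
t_6 = 2·100 + 2·36 = 272
t_7 = 2·272 + 2·100 = 744
t_8 = 2·744 + 2·272 = 2032
t_9 = 2·2032 + 2·744 = 5552
t_10 = 2·5552 + 2·2032 = 15168
t_11 = 2·15168 + 2·5552 = 41440
t_12 = 2·41440 + 2·15168 = 113216
t_13 = 2·113216 + 2·41440 = 309312
t_14 = 2·309312 + 2·113216 = 845056
t_15 = 2·845056 + 2·309312 = 2308736

2308736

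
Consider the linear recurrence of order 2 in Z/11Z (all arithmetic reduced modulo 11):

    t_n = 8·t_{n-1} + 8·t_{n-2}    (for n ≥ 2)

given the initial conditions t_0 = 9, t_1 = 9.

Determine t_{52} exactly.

7

t_2 = 8·9 + 8·9 = 1
t_3 = 8·1 + 8·9 = 3
t_4 = 8·3 + 8·1 = 10
t_5 = 8·10 + 8·3 = 5
t_6 = 8·5 + 8·10 = 10
t_7 = 8·10 + 8·5 = 10
t_8 = 8·10 + 8·10 = 6
t_9 = 8·6 + 8·10 = 7
t_10 = 8·7 + 8·6 = 5
t_11 = 8·5 + 8·7 = 8
t_12 = 8·8 + 8·5 = 5
t_13 = 8·5 + 8·8 = 5
t_14 = 8·5 + 8·5 = 3
t_15 = 8·3 + 8·5 = 9
t_16 = 8·9 + 8·3 = 8
t_17 = 8·8 + 8·9 = 4
t_18 = 8·4 + 8·8 = 8
t_19 = 8·8 + 8·4 = 8
t_20 = 8·8 + 8·8 = 7
t_21 = 8·7 + 8·8 = 10
t_22 = 8·10 + 8·7 = 4
t_23 = 8·4 + 8·10 = 2
t_24 = 8·2 + 8·4 = 4
t_25 = 8·4 + 8·2 = 4
t_26 = 8·4 + 8·4 = 9
t_27 = 8·9 + 8·4 = 5
t_28 = 8·5 + 8·9 = 2
t_29 = 8·2 + 8·5 = 1
t_30 = 8·1 + 8·2 = 2
t_31 = 8·2 + 8·1 = 2
t_32 = 8·2 + 8·2 = 10
t_33 = 8·10 + 8·2 = 8
t_34 = 8·8 + 8·10 = 1
t_35 = 8·1 + 8·8 = 6
t_36 = 8·6 + 8·1 = 1
t_37 = 8·1 + 8·6 = 1
t_38 = 8·1 + 8·1 = 5
t_39 = 8·5 + 8·1 = 4
t_40 = 8·4 + 8·5 = 6
t_41 = 8·6 + 8·4 = 3
t_42 = 8·3 + 8·6 = 6
t_43 = 8·6 + 8·3 = 6
t_44 = 8·6 + 8·6 = 8
t_45 = 8·8 + 8·6 = 2
t_46 = 8·2 + 8·8 = 3
t_47 = 8·3 + 8·2 = 7
t_48 = 8·7 + 8·3 = 3
t_49 = 8·3 + 8·7 = 3
t_50 = 8·3 + 8·3 = 4
t_51 = 8·4 + 8·3 = 1
t_52 = 8·1 + 8·4 = 7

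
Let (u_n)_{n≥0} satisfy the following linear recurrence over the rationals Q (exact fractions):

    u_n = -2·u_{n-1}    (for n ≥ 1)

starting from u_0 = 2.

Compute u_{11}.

-4096

u_1 = -2·2 = -4
u_2 = -2·-4 = 8
u_3 = -2·8 = -16
u_4 = -2·-16 = 32
u_5 = -2·32 = -64
u_6 = -2·-64 = 128
u_7 = -2·128 = -256
u_8 = -2·-256 = 512
u_9 = -2·512 = -1024
u_10 = -2·-1024 = 2048
u_11 = -2·2048 = -4096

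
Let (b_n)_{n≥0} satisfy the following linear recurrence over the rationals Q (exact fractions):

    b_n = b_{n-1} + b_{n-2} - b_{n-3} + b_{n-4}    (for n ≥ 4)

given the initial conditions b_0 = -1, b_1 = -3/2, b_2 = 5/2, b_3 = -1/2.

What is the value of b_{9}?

b_4 = 1·-1/2 + 1·5/2 + -1·-3/2 + 1·-1 = 5/2
b_5 = 1·5/2 + 1·-1/2 + -1·5/2 + 1·-3/2 = -2
b_6 = 1·-2 + 1·5/2 + -1·-1/2 + 1·5/2 = 7/2
b_7 = 1·7/2 + 1·-2 + -1·5/2 + 1·-1/2 = -3/2
b_8 = 1·-3/2 + 1·7/2 + -1·-2 + 1·5/2 = 13/2
b_9 = 1·13/2 + 1·-3/2 + -1·7/2 + 1·-2 = -1/2

-1/2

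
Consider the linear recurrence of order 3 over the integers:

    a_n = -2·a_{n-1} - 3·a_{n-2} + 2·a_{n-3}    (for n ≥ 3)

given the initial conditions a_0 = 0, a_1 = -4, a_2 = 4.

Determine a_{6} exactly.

a_3 = -2·4 + -3·-4 + 2·0 = 4
a_4 = -2·4 + -3·4 + 2·-4 = -28
a_5 = -2·-28 + -3·4 + 2·4 = 52
a_6 = -2·52 + -3·-28 + 2·4 = -12

-12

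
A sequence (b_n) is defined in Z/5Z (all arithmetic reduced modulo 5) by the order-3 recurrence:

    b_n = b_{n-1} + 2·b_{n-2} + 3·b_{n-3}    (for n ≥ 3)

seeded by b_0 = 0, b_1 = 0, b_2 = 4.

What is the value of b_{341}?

2

b_3 = 1·4 + 2·0 + 3·0 = 4
b_4 = 1·4 + 2·4 + 3·0 = 2
b_5 = 1·2 + 2·4 + 3·4 = 2
b_6 = 1·2 + 2·2 + 3·4 = 3
b_7 = 1·3 + 2·2 + 3·2 = 3
b_8 = 1·3 + 2·3 + 3·2 = 0
b_9 = 1·0 + 2·3 + 3·3 = 0
b_10 = 1·0 + 2·0 + 3·3 = 4
(b_8, b_9, b_10) = (0, 0, 4) = (b_0, b_1, b_2), so the sequence has period 8.
341 ≡ 5 (mod 8), hence b_341 = b_5 = 2.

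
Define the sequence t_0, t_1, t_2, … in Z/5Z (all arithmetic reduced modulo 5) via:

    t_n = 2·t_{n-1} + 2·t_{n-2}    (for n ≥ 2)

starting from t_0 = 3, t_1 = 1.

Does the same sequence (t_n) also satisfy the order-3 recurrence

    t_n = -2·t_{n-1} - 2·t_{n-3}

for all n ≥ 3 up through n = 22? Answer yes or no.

yes

Terms t_0..t_22: 3, 1, 3, 3, 2, 0, 4, 3, 4, 4, 1, 0, 2, 4, 2, 2, 3, 0, 1, 2, 1, 1, 4
n=3: candidate gives 3, actual t_3 = 3 ✓
n=4: candidate gives 2, actual t_4 = 2 ✓
n=5: candidate gives 0, actual t_5 = 0 ✓
n=6: candidate gives 4, actual t_6 = 4 ✓
n=7: candidate gives 3, actual t_7 = 3 ✓
n=8: candidate gives 4, actual t_8 = 4 ✓
n=9: candidate gives 4, actual t_9 = 4 ✓
n=10: candidate gives 1, actual t_10 = 1 ✓
n=11: candidate gives 0, actual t_11 = 0 ✓
n=12: candidate gives 2, actual t_12 = 2 ✓
n=13: candidate gives 4, actual t_13 = 4 ✓
n=14: candidate gives 2, actual t_14 = 2 ✓
n=15: candidate gives 2, actual t_15 = 2 ✓
n=16: candidate gives 3, actual t_16 = 3 ✓
n=17: candidate gives 0, actual t_17 = 0 ✓
n=18: candidate gives 1, actual t_18 = 1 ✓
n=19: candidate gives 2, actual t_19 = 2 ✓
n=20: candidate gives 1, actual t_20 = 1 ✓
n=21: candidate gives 1, actual t_21 = 1 ✓
n=22: candidate gives 4, actual t_22 = 4 ✓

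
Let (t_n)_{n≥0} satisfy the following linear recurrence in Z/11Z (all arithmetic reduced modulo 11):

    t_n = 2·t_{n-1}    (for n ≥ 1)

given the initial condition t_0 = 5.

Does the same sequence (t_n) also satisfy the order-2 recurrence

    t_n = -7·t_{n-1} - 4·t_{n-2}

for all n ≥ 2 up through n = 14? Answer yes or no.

Terms t_0..t_14: 5, 10, 9, 7, 3, 6, 1, 2, 4, 8, 5, 10, 9, 7, 3
n=2: candidate gives 9, actual t_2 = 9 ✓
n=3: candidate gives 7, actual t_3 = 7 ✓
n=4: candidate gives 3, actual t_4 = 3 ✓
n=5: candidate gives 6, actual t_5 = 6 ✓
n=6: candidate gives 1, actual t_6 = 1 ✓
n=7: candidate gives 2, actual t_7 = 2 ✓
n=8: candidate gives 4, actual t_8 = 4 ✓
n=9: candidate gives 8, actual t_9 = 8 ✓
n=10: candidate gives 5, actual t_10 = 5 ✓
n=11: candidate gives 10, actual t_11 = 10 ✓
n=12: candidate gives 9, actual t_12 = 9 ✓
n=13: candidate gives 7, actual t_13 = 7 ✓
n=14: candidate gives 3, actual t_14 = 3 ✓

yes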